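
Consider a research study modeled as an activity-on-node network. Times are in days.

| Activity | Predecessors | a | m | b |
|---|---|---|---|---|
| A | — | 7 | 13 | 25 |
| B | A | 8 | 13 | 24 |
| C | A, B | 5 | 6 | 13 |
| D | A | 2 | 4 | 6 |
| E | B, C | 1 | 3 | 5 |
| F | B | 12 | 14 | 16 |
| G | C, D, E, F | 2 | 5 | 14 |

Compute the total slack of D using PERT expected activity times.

te_A = (7 + 4·13 + 25)/6 = 84/6 = 14
te_B = (8 + 4·13 + 24)/6 = 84/6 = 14
te_C = (5 + 4·6 + 13)/6 = 42/6 = 7
te_D = (2 + 4·4 + 6)/6 = 24/6 = 4
te_E = (1 + 4·3 + 5)/6 = 18/6 = 3
te_F = (12 + 4·14 + 16)/6 = 84/6 = 14
te_G = (2 + 4·5 + 14)/6 = 36/6 = 6

Forward pass:
ES_A = 0; EF_A = 14
ES_B = 14; EF_B = 14+14 = 28
ES_C = max(EF_A=14, EF_B=28) = 28; EF_C = 28+7 = 35
ES_D = 14; EF_D = 14+4 = 18
ES_E = max(EF_B=28, EF_C=35) = 35; EF_E = 35+3 = 38
ES_F = 28; EF_F = 28+14 = 42
ES_G = max(EF_C=35, EF_D=18, EF_E=38, EF_F=42) = 42; EF_G = 42+6 = 48
Expected project duration μ = 48 days. Critical path: A → B → F → G.

Backward pass:
LF_G = 48; LS_G = 48−6 = 42
LF_F = LS_G = 42; LS_F = 42−14 = 28
LF_E = LS_G = 42; LS_E = 42−3 = 39
LF_D = LS_G = 42; LS_D = 42−4 = 38
LF_C = min(LS_E=39, LS_G=42) = 39; LS_C = 39−7 = 32
LF_B = min(LS_C=32, LS_E=39, LS_F=28) = 28; LS_B = 28−14 = 14
LF_A = min(LS_B=14, LS_C=32, LS_D=38) = 14; LS_A = 14−14 = 0
Slack_D = LS_D − ES_D = 38 − 14 = 24

24 days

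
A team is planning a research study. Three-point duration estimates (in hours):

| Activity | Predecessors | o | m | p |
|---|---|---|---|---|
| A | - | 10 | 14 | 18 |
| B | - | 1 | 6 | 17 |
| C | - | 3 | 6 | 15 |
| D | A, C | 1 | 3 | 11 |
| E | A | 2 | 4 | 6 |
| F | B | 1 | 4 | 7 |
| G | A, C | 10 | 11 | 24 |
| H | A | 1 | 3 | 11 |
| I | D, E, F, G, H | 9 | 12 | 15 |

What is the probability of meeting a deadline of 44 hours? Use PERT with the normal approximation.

te_A = (10 + 4·14 + 18)/6 = 84/6 = 14; σ²_A = ((18−10)/6)² = 1.778
te_B = (1 + 4·6 + 17)/6 = 42/6 = 7; σ²_B = ((17−1)/6)² = 7.111
te_C = (3 + 4·6 + 15)/6 = 42/6 = 7; σ²_C = ((15−3)/6)² = 4.000
te_D = (1 + 4·3 + 11)/6 = 24/6 = 4; σ²_D = ((11−1)/6)² = 2.778
te_E = (2 + 4·4 + 6)/6 = 24/6 = 4; σ²_E = ((6−2)/6)² = 0.444
te_F = (1 + 4·4 + 7)/6 = 24/6 = 4; σ²_F = ((7−1)/6)² = 1.000
te_G = (10 + 4·11 + 24)/6 = 78/6 = 13; σ²_G = ((24−10)/6)² = 5.444
te_H = (1 + 4·3 + 11)/6 = 24/6 = 4; σ²_H = ((11−1)/6)² = 2.778
te_I = (9 + 4·12 + 15)/6 = 72/6 = 12; σ²_I = ((15−9)/6)² = 1.000

Forward pass:
ES_A = 0; EF_A = 14
ES_B = 0; EF_B = 7
ES_C = 0; EF_C = 7
ES_D = max(EF_A=14, EF_C=7) = 14; EF_D = 14+4 = 18
ES_E = 14; EF_E = 14+4 = 18
ES_F = 7; EF_F = 7+4 = 11
ES_G = max(EF_A=14, EF_C=7) = 14; EF_G = 14+13 = 27
ES_H = 14; EF_H = 14+4 = 18
ES_I = max(EF_D=18, EF_E=18, EF_F=11, EF_G=27, EF_H=18) = 27; EF_I = 27+12 = 39
Expected project duration μ = 39 hours. Critical path: A → G → I.

Variance along critical path = 1.778 + 5.444 + 1.000 = 8.222; σ = √8.222 = 2.867 hours.
Z = (44 − 39) / 2.867 = 1.744
P(T ≤ 44) = Φ(1.744) ≈ 0.959

0.959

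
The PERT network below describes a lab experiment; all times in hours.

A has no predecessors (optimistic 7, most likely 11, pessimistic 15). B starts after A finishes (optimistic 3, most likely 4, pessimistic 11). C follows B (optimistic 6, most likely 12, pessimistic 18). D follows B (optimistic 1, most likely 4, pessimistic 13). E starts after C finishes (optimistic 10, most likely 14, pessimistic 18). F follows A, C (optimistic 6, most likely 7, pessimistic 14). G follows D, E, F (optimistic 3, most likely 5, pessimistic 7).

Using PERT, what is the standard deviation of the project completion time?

3.13 hours

te_A = (7 + 4·11 + 15)/6 = 66/6 = 11; σ²_A = ((15−7)/6)² = 1.778
te_B = (3 + 4·4 + 11)/6 = 30/6 = 5; σ²_B = ((11−3)/6)² = 1.778
te_C = (6 + 4·12 + 18)/6 = 72/6 = 12; σ²_C = ((18−6)/6)² = 4.000
te_D = (1 + 4·4 + 13)/6 = 30/6 = 5; σ²_D = ((13−1)/6)² = 4.000
te_E = (10 + 4·14 + 18)/6 = 84/6 = 14; σ²_E = ((18−10)/6)² = 1.778
te_F = (6 + 4·7 + 14)/6 = 48/6 = 8; σ²_F = ((14−6)/6)² = 1.778
te_G = (3 + 4·5 + 7)/6 = 30/6 = 5; σ²_G = ((7−3)/6)² = 0.444

Forward pass:
ES_A = 0; EF_A = 11
ES_B = 11; EF_B = 11+5 = 16
ES_C = 16; EF_C = 16+12 = 28
ES_D = 16; EF_D = 16+5 = 21
ES_E = 28; EF_E = 28+14 = 42
ES_F = max(EF_A=11, EF_C=28) = 28; EF_F = 28+8 = 36
ES_G = max(EF_D=21, EF_E=42, EF_F=36) = 42; EF_G = 42+5 = 47
Expected project duration μ = 47 hours. Critical path: A → B → C → E → G.

Variance along critical path = 1.778 + 1.778 + 4.000 + 1.778 + 0.444 = 9.778
σ = √9.778 = 3.127 hours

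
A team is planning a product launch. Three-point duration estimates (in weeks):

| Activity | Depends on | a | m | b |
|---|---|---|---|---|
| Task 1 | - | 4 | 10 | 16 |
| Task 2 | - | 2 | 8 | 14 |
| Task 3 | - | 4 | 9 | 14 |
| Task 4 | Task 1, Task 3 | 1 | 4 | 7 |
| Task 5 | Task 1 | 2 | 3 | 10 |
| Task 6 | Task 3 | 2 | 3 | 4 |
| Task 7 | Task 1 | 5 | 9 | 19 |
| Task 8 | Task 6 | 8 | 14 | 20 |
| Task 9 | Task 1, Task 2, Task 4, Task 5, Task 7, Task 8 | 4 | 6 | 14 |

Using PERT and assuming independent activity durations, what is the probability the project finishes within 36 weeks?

te_Task 1 = (4 + 4·10 + 16)/6 = 60/6 = 10; σ²_Task 1 = ((16−4)/6)² = 4.000
te_Task 2 = (2 + 4·8 + 14)/6 = 48/6 = 8; σ²_Task 2 = ((14−2)/6)² = 4.000
te_Task 3 = (4 + 4·9 + 14)/6 = 54/6 = 9; σ²_Task 3 = ((14−4)/6)² = 2.778
te_Task 4 = (1 + 4·4 + 7)/6 = 24/6 = 4; σ²_Task 4 = ((7−1)/6)² = 1.000
te_Task 5 = (2 + 4·3 + 10)/6 = 24/6 = 4; σ²_Task 5 = ((10−2)/6)² = 1.778
te_Task 6 = (2 + 4·3 + 4)/6 = 18/6 = 3; σ²_Task 6 = ((4−2)/6)² = 0.111
te_Task 7 = (5 + 4·9 + 19)/6 = 60/6 = 10; σ²_Task 7 = ((19−5)/6)² = 5.444
te_Task 8 = (8 + 4·14 + 20)/6 = 84/6 = 14; σ²_Task 8 = ((20−8)/6)² = 4.000
te_Task 9 = (4 + 4·6 + 14)/6 = 42/6 = 7; σ²_Task 9 = ((14−4)/6)² = 2.778

Forward pass:
ES_Task 1 = 0; EF_Task 1 = 10
ES_Task 2 = 0; EF_Task 2 = 8
ES_Task 3 = 0; EF_Task 3 = 9
ES_Task 4 = max(EF_Task 1=10, EF_Task 3=9) = 10; EF_Task 4 = 10+4 = 14
ES_Task 5 = 10; EF_Task 5 = 10+4 = 14
ES_Task 6 = 9; EF_Task 6 = 9+3 = 12
ES_Task 7 = 10; EF_Task 7 = 10+10 = 20
ES_Task 8 = 12; EF_Task 8 = 12+14 = 26
ES_Task 9 = max(EF_Task 1=10, EF_Task 2=8, EF_Task 4=14, EF_Task 5=14, EF_Task 7=20, EF_Task 8=26) = 26; EF_Task 9 = 26+7 = 33
Expected project duration μ = 33 weeks. Critical path: Task 3 → Task 6 → Task 8 → Task 9.

Variance along critical path = 2.778 + 0.111 + 4.000 + 2.778 = 9.667; σ = √9.667 = 3.109 weeks.
Z = (36 − 33) / 3.109 = 0.965
P(T ≤ 36) = Φ(0.965) ≈ 0.833

0.833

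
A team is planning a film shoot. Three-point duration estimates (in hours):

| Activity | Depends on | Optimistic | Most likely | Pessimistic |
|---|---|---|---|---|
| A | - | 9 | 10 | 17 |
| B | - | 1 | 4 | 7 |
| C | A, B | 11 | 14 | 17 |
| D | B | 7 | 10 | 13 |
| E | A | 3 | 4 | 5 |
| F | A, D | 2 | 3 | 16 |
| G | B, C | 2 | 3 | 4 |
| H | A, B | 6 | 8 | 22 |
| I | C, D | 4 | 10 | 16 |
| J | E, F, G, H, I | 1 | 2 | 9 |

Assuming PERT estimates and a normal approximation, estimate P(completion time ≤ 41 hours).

0.847

te_A = (9 + 4·10 + 17)/6 = 66/6 = 11; σ²_A = ((17−9)/6)² = 1.778
te_B = (1 + 4·4 + 7)/6 = 24/6 = 4; σ²_B = ((7−1)/6)² = 1.000
te_C = (11 + 4·14 + 17)/6 = 84/6 = 14; σ²_C = ((17−11)/6)² = 1.000
te_D = (7 + 4·10 + 13)/6 = 60/6 = 10; σ²_D = ((13−7)/6)² = 1.000
te_E = (3 + 4·4 + 5)/6 = 24/6 = 4; σ²_E = ((5−3)/6)² = 0.111
te_F = (2 + 4·3 + 16)/6 = 30/6 = 5; σ²_F = ((16−2)/6)² = 5.444
te_G = (2 + 4·3 + 4)/6 = 18/6 = 3; σ²_G = ((4−2)/6)² = 0.111
te_H = (6 + 4·8 + 22)/6 = 60/6 = 10; σ²_H = ((22−6)/6)² = 7.111
te_I = (4 + 4·10 + 16)/6 = 60/6 = 10; σ²_I = ((16−4)/6)² = 4.000
te_J = (1 + 4·2 + 9)/6 = 18/6 = 3; σ²_J = ((9−1)/6)² = 1.778

Forward pass:
ES_A = 0; EF_A = 11
ES_B = 0; EF_B = 4
ES_C = max(EF_A=11, EF_B=4) = 11; EF_C = 11+14 = 25
ES_D = 4; EF_D = 4+10 = 14
ES_E = 11; EF_E = 11+4 = 15
ES_F = max(EF_A=11, EF_D=14) = 14; EF_F = 14+5 = 19
ES_G = max(EF_B=4, EF_C=25) = 25; EF_G = 25+3 = 28
ES_H = max(EF_A=11, EF_B=4) = 11; EF_H = 11+10 = 21
ES_I = max(EF_C=25, EF_D=14) = 25; EF_I = 25+10 = 35
ES_J = max(EF_E=15, EF_F=19, EF_G=28, EF_H=21, EF_I=35) = 35; EF_J = 35+3 = 38
Expected project duration μ = 38 hours. Critical path: A → C → I → J.

Variance along critical path = 1.778 + 1.000 + 4.000 + 1.778 = 8.556; σ = √8.556 = 2.925 hours.
Z = (41 − 38) / 2.925 = 1.026
P(T ≤ 41) = Φ(1.026) ≈ 0.847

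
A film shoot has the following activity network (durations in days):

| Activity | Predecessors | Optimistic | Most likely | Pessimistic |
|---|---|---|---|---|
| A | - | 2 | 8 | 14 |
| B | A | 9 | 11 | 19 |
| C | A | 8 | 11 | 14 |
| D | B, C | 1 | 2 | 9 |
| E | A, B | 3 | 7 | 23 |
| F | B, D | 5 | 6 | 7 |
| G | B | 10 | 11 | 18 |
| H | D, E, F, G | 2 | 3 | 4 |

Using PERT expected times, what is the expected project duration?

te_A = (2 + 4·8 + 14)/6 = 48/6 = 8
te_B = (9 + 4·11 + 19)/6 = 72/6 = 12
te_C = (8 + 4·11 + 14)/6 = 66/6 = 11
te_D = (1 + 4·2 + 9)/6 = 18/6 = 3
te_E = (3 + 4·7 + 23)/6 = 54/6 = 9
te_F = (5 + 4·6 + 7)/6 = 36/6 = 6
te_G = (10 + 4·11 + 18)/6 = 72/6 = 12
te_H = (2 + 4·3 + 4)/6 = 18/6 = 3

Forward pass:
ES_A = 0; EF_A = 8
ES_B = 8; EF_B = 8+12 = 20
ES_C = 8; EF_C = 8+11 = 19
ES_D = max(EF_B=20, EF_C=19) = 20; EF_D = 20+3 = 23
ES_E = max(EF_A=8, EF_B=20) = 20; EF_E = 20+9 = 29
ES_F = max(EF_B=20, EF_D=23) = 23; EF_F = 23+6 = 29
ES_G = 20; EF_G = 20+12 = 32
ES_H = max(EF_D=23, EF_E=29, EF_F=29, EF_G=32) = 32; EF_H = 32+3 = 35
Expected project duration μ = 35 days. Critical path: A → B → G → H.

35 days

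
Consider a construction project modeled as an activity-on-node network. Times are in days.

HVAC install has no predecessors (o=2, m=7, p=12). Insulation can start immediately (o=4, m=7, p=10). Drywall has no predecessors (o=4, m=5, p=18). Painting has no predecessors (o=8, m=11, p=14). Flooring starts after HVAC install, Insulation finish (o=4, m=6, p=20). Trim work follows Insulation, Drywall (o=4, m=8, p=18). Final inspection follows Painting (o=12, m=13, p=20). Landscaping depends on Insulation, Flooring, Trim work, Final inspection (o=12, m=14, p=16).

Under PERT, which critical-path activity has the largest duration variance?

Final inspection

te_HVAC install = (2 + 4·7 + 12)/6 = 42/6 = 7; σ²_HVAC install = ((12−2)/6)² = 2.778
te_Insulation = (4 + 4·7 + 10)/6 = 42/6 = 7; σ²_Insulation = ((10−4)/6)² = 1.000
te_Drywall = (4 + 4·5 + 18)/6 = 42/6 = 7; σ²_Drywall = ((18−4)/6)² = 5.444
te_Painting = (8 + 4·11 + 14)/6 = 66/6 = 11; σ²_Painting = ((14−8)/6)² = 1.000
te_Flooring = (4 + 4·6 + 20)/6 = 48/6 = 8; σ²_Flooring = ((20−4)/6)² = 7.111
te_Trim work = (4 + 4·8 + 18)/6 = 54/6 = 9; σ²_Trim work = ((18−4)/6)² = 5.444
te_Final inspection = (12 + 4·13 + 20)/6 = 84/6 = 14; σ²_Final inspection = ((20−12)/6)² = 1.778
te_Landscaping = (12 + 4·14 + 16)/6 = 84/6 = 14; σ²_Landscaping = ((16−12)/6)² = 0.444

Forward pass:
ES_HVAC install = 0; EF_HVAC install = 7
ES_Insulation = 0; EF_Insulation = 7
ES_Drywall = 0; EF_Drywall = 7
ES_Painting = 0; EF_Painting = 11
ES_Flooring = max(EF_HVAC install=7, EF_Insulation=7) = 7; EF_Flooring = 7+8 = 15
ES_Trim work = max(EF_Insulation=7, EF_Drywall=7) = 7; EF_Trim work = 7+9 = 16
ES_Final inspection = 11; EF_Final inspection = 11+14 = 25
ES_Landscaping = max(EF_Insulation=7, EF_Flooring=15, EF_Trim work=16, EF_Final inspection=25) = 25; EF_Landscaping = 25+14 = 39
Expected project duration μ = 39 days. Critical path: Painting → Final inspection → Landscaping.

Variances on critical path: σ²_Painting=1.000, σ²_Final inspection=1.778, σ²_Landscaping=0.444.
Largest is σ²_Final inspection = 1.778.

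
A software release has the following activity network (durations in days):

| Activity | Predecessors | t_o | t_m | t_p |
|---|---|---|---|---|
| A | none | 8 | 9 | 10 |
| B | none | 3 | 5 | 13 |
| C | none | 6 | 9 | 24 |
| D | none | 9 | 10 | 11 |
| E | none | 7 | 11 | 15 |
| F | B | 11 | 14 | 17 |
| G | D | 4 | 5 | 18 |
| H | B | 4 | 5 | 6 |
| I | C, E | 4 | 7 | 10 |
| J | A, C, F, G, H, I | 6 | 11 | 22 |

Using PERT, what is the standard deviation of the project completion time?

te_A = (8 + 4·9 + 10)/6 = 54/6 = 9; σ²_A = ((10−8)/6)² = 0.111
te_B = (3 + 4·5 + 13)/6 = 36/6 = 6; σ²_B = ((13−3)/6)² = 2.778
te_C = (6 + 4·9 + 24)/6 = 66/6 = 11; σ²_C = ((24−6)/6)² = 9.000
te_D = (9 + 4·10 + 11)/6 = 60/6 = 10; σ²_D = ((11−9)/6)² = 0.111
te_E = (7 + 4·11 + 15)/6 = 66/6 = 11; σ²_E = ((15−7)/6)² = 1.778
te_F = (11 + 4·14 + 17)/6 = 84/6 = 14; σ²_F = ((17−11)/6)² = 1.000
te_G = (4 + 4·5 + 18)/6 = 42/6 = 7; σ²_G = ((18−4)/6)² = 5.444
te_H = (4 + 4·5 + 6)/6 = 30/6 = 5; σ²_H = ((6−4)/6)² = 0.111
te_I = (4 + 4·7 + 10)/6 = 42/6 = 7; σ²_I = ((10−4)/6)² = 1.000
te_J = (6 + 4·11 + 22)/6 = 72/6 = 12; σ²_J = ((22−6)/6)² = 7.111

Forward pass:
ES_A = 0; EF_A = 9
ES_B = 0; EF_B = 6
ES_C = 0; EF_C = 11
ES_D = 0; EF_D = 10
ES_E = 0; EF_E = 11
ES_F = 6; EF_F = 6+14 = 20
ES_G = 10; EF_G = 10+7 = 17
ES_H = 6; EF_H = 6+5 = 11
ES_I = max(EF_C=11, EF_E=11) = 11; EF_I = 11+7 = 18
ES_J = max(EF_A=9, EF_C=11, EF_F=20, EF_G=17, EF_H=11, EF_I=18) = 20; EF_J = 20+12 = 32
Expected project duration μ = 32 days. Critical path: B → F → J.

Variance along critical path = 2.778 + 1.000 + 7.111 = 10.889
σ = √10.889 = 3.300 days

3.30 days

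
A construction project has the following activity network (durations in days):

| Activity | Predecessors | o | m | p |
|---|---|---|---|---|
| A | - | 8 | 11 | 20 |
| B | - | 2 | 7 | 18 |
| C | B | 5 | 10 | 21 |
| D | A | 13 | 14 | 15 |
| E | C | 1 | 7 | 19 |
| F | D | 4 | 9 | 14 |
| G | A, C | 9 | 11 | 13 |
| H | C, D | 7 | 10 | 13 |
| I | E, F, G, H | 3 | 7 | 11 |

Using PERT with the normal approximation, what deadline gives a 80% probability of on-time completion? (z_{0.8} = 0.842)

45.2 days

te_A = (8 + 4·11 + 20)/6 = 72/6 = 12; σ²_A = ((20−8)/6)² = 4.000
te_B = (2 + 4·7 + 18)/6 = 48/6 = 8; σ²_B = ((18−2)/6)² = 7.111
te_C = (5 + 4·10 + 21)/6 = 66/6 = 11; σ²_C = ((21−5)/6)² = 7.111
te_D = (13 + 4·14 + 15)/6 = 84/6 = 14; σ²_D = ((15−13)/6)² = 0.111
te_E = (1 + 4·7 + 19)/6 = 48/6 = 8; σ²_E = ((19−1)/6)² = 9.000
te_F = (4 + 4·9 + 14)/6 = 54/6 = 9; σ²_F = ((14−4)/6)² = 2.778
te_G = (9 + 4·11 + 13)/6 = 66/6 = 11; σ²_G = ((13−9)/6)² = 0.444
te_H = (7 + 4·10 + 13)/6 = 60/6 = 10; σ²_H = ((13−7)/6)² = 1.000
te_I = (3 + 4·7 + 11)/6 = 42/6 = 7; σ²_I = ((11−3)/6)² = 1.778

Forward pass:
ES_A = 0; EF_A = 12
ES_B = 0; EF_B = 8
ES_C = 8; EF_C = 8+11 = 19
ES_D = 12; EF_D = 12+14 = 26
ES_E = 19; EF_E = 19+8 = 27
ES_F = 26; EF_F = 26+9 = 35
ES_G = max(EF_A=12, EF_C=19) = 19; EF_G = 19+11 = 30
ES_H = max(EF_C=19, EF_D=26) = 26; EF_H = 26+10 = 36
ES_I = max(EF_E=27, EF_F=35, EF_G=30, EF_H=36) = 36; EF_I = 36+7 = 43
Expected project duration μ = 43 days. Critical path: A → D → H → I.

Variance along critical path = 4.000 + 0.111 + 1.000 + 1.778 = 6.889; σ = 2.625 days.
D = μ + z·σ = 43 + 0.842·2.625 = 45.2 days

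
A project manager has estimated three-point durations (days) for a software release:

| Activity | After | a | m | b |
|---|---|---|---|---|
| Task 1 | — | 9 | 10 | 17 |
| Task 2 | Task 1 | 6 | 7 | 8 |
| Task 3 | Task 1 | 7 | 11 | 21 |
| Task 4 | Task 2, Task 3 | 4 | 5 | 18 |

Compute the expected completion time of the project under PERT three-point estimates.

te_Task 1 = (9 + 4·10 + 17)/6 = 66/6 = 11
te_Task 2 = (6 + 4·7 + 8)/6 = 42/6 = 7
te_Task 3 = (7 + 4·11 + 21)/6 = 72/6 = 12
te_Task 4 = (4 + 4·5 + 18)/6 = 42/6 = 7

Forward pass:
ES_Task 1 = 0; EF_Task 1 = 11
ES_Task 2 = 11; EF_Task 2 = 11+7 = 18
ES_Task 3 = 11; EF_Task 3 = 11+12 = 23
ES_Task 4 = max(EF_Task 2=18, EF_Task 3=23) = 23; EF_Task 4 = 23+7 = 30
Expected project duration μ = 30 days. Critical path: Task 1 → Task 3 → Task 4.

30 days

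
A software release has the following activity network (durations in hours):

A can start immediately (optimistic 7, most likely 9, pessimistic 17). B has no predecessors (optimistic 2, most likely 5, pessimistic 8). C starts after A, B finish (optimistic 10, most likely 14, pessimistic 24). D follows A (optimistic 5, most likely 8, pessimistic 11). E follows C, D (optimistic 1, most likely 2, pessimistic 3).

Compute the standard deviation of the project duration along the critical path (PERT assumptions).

te_A = (7 + 4·9 + 17)/6 = 60/6 = 10; σ²_A = ((17−7)/6)² = 2.778
te_B = (2 + 4·5 + 8)/6 = 30/6 = 5; σ²_B = ((8−2)/6)² = 1.000
te_C = (10 + 4·14 + 24)/6 = 90/6 = 15; σ²_C = ((24−10)/6)² = 5.444
te_D = (5 + 4·8 + 11)/6 = 48/6 = 8; σ²_D = ((11−5)/6)² = 1.000
te_E = (1 + 4·2 + 3)/6 = 12/6 = 2; σ²_E = ((3−1)/6)² = 0.111

Forward pass:
ES_A = 0; EF_A = 10
ES_B = 0; EF_B = 5
ES_C = max(EF_A=10, EF_B=5) = 10; EF_C = 10+15 = 25
ES_D = 10; EF_D = 10+8 = 18
ES_E = max(EF_C=25, EF_D=18) = 25; EF_E = 25+2 = 27
Expected project duration μ = 27 hours. Critical path: A → C → E.

Variance along critical path = 2.778 + 5.444 + 0.111 = 8.333
σ = √8.333 = 2.887 hours

2.89 hours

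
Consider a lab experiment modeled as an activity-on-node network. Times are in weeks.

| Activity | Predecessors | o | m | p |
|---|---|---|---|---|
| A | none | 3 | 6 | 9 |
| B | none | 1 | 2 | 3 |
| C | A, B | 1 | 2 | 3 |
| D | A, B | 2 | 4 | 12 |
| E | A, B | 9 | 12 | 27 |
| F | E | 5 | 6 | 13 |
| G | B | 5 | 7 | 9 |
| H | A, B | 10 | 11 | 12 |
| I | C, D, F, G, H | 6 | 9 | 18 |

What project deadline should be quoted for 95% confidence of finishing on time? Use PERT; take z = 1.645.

43.5 weeks

te_A = (3 + 4·6 + 9)/6 = 36/6 = 6; σ²_A = ((9−3)/6)² = 1.000
te_B = (1 + 4·2 + 3)/6 = 12/6 = 2; σ²_B = ((3−1)/6)² = 0.111
te_C = (1 + 4·2 + 3)/6 = 12/6 = 2; σ²_C = ((3−1)/6)² = 0.111
te_D = (2 + 4·4 + 12)/6 = 30/6 = 5; σ²_D = ((12−2)/6)² = 2.778
te_E = (9 + 4·12 + 27)/6 = 84/6 = 14; σ²_E = ((27−9)/6)² = 9.000
te_F = (5 + 4·6 + 13)/6 = 42/6 = 7; σ²_F = ((13−5)/6)² = 1.778
te_G = (5 + 4·7 + 9)/6 = 42/6 = 7; σ²_G = ((9−5)/6)² = 0.444
te_H = (10 + 4·11 + 12)/6 = 66/6 = 11; σ²_H = ((12−10)/6)² = 0.111
te_I = (6 + 4·9 + 18)/6 = 60/6 = 10; σ²_I = ((18−6)/6)² = 4.000

Forward pass:
ES_A = 0; EF_A = 6
ES_B = 0; EF_B = 2
ES_C = max(EF_A=6, EF_B=2) = 6; EF_C = 6+2 = 8
ES_D = max(EF_A=6, EF_B=2) = 6; EF_D = 6+5 = 11
ES_E = max(EF_A=6, EF_B=2) = 6; EF_E = 6+14 = 20
ES_F = 20; EF_F = 20+7 = 27
ES_G = 2; EF_G = 2+7 = 9
ES_H = max(EF_A=6, EF_B=2) = 6; EF_H = 6+11 = 17
ES_I = max(EF_C=8, EF_D=11, EF_F=27, EF_G=9, EF_H=17) = 27; EF_I = 27+10 = 37
Expected project duration μ = 37 weeks. Critical path: A → E → F → I.

Variance along critical path = 1.000 + 9.000 + 1.778 + 4.000 = 15.778; σ = 3.972 weeks.
D = μ + z·σ = 37 + 1.645·3.972 = 43.5 weeks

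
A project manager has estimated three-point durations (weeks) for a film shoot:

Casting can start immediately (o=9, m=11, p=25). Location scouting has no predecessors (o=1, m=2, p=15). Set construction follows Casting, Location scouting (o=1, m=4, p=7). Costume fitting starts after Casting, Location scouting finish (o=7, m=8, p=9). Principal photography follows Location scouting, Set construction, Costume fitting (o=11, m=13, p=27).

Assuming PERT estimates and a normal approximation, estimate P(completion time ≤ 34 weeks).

0.299

te_Casting = (9 + 4·11 + 25)/6 = 78/6 = 13; σ²_Casting = ((25−9)/6)² = 7.111
te_Location scouting = (1 + 4·2 + 15)/6 = 24/6 = 4; σ²_Location scouting = ((15−1)/6)² = 5.444
te_Set construction = (1 + 4·4 + 7)/6 = 24/6 = 4; σ²_Set construction = ((7−1)/6)² = 1.000
te_Costume fitting = (7 + 4·8 + 9)/6 = 48/6 = 8; σ²_Costume fitting = ((9−7)/6)² = 0.111
te_Principal photography = (11 + 4·13 + 27)/6 = 90/6 = 15; σ²_Principal photography = ((27−11)/6)² = 7.111

Forward pass:
ES_Casting = 0; EF_Casting = 13
ES_Location scouting = 0; EF_Location scouting = 4
ES_Set construction = max(EF_Casting=13, EF_Location scouting=4) = 13; EF_Set construction = 13+4 = 17
ES_Costume fitting = max(EF_Casting=13, EF_Location scouting=4) = 13; EF_Costume fitting = 13+8 = 21
ES_Principal photography = max(EF_Location scouting=4, EF_Set construction=17, EF_Costume fitting=21) = 21; EF_Principal photography = 21+15 = 36
Expected project duration μ = 36 weeks. Critical path: Casting → Costume fitting → Principal photography.

Variance along critical path = 7.111 + 0.111 + 7.111 = 14.333; σ = √14.333 = 3.786 weeks.
Z = (34 − 36) / 3.786 = -0.528
P(T ≤ 34) = Φ(-0.528) ≈ 0.299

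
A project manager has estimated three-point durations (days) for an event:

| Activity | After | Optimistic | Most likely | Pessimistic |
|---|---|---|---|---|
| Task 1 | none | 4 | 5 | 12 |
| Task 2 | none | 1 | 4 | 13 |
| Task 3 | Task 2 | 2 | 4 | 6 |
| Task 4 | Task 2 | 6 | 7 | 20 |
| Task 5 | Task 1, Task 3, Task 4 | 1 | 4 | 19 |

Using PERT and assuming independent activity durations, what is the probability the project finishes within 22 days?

te_Task 1 = (4 + 4·5 + 12)/6 = 36/6 = 6; σ²_Task 1 = ((12−4)/6)² = 1.778
te_Task 2 = (1 + 4·4 + 13)/6 = 30/6 = 5; σ²_Task 2 = ((13−1)/6)² = 4.000
te_Task 3 = (2 + 4·4 + 6)/6 = 24/6 = 4; σ²_Task 3 = ((6−2)/6)² = 0.444
te_Task 4 = (6 + 4·7 + 20)/6 = 54/6 = 9; σ²_Task 4 = ((20−6)/6)² = 5.444
te_Task 5 = (1 + 4·4 + 19)/6 = 36/6 = 6; σ²_Task 5 = ((19−1)/6)² = 9.000

Forward pass:
ES_Task 1 = 0; EF_Task 1 = 6
ES_Task 2 = 0; EF_Task 2 = 5
ES_Task 3 = 5; EF_Task 3 = 5+4 = 9
ES_Task 4 = 5; EF_Task 4 = 5+9 = 14
ES_Task 5 = max(EF_Task 1=6, EF_Task 3=9, EF_Task 4=14) = 14; EF_Task 5 = 14+6 = 20
Expected project duration μ = 20 days. Critical path: Task 2 → Task 4 → Task 5.

Variance along critical path = 4.000 + 5.444 + 9.000 = 18.444; σ = √18.444 = 4.295 days.
Z = (22 − 20) / 4.295 = 0.466
P(T ≤ 22) = Φ(0.466) ≈ 0.679

0.679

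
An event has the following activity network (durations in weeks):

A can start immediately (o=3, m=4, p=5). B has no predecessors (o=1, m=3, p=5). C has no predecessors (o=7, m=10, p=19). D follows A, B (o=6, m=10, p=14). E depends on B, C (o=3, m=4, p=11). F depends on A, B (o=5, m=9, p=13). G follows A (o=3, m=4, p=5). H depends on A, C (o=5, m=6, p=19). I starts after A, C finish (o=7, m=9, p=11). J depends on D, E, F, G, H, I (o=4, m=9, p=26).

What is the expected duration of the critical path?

te_A = (3 + 4·4 + 5)/6 = 24/6 = 4
te_B = (1 + 4·3 + 5)/6 = 18/6 = 3
te_C = (7 + 4·10 + 19)/6 = 66/6 = 11
te_D = (6 + 4·10 + 14)/6 = 60/6 = 10
te_E = (3 + 4·4 + 11)/6 = 30/6 = 5
te_F = (5 + 4·9 + 13)/6 = 54/6 = 9
te_G = (3 + 4·4 + 5)/6 = 24/6 = 4
te_H = (5 + 4·6 + 19)/6 = 48/6 = 8
te_I = (7 + 4·9 + 11)/6 = 54/6 = 9
te_J = (4 + 4·9 + 26)/6 = 66/6 = 11

Forward pass:
ES_A = 0; EF_A = 4
ES_B = 0; EF_B = 3
ES_C = 0; EF_C = 11
ES_D = max(EF_A=4, EF_B=3) = 4; EF_D = 4+10 = 14
ES_E = max(EF_B=3, EF_C=11) = 11; EF_E = 11+5 = 16
ES_F = max(EF_A=4, EF_B=3) = 4; EF_F = 4+9 = 13
ES_G = 4; EF_G = 4+4 = 8
ES_H = max(EF_A=4, EF_C=11) = 11; EF_H = 11+8 = 19
ES_I = max(EF_A=4, EF_C=11) = 11; EF_I = 11+9 = 20
ES_J = max(EF_D=14, EF_E=16, EF_F=13, EF_G=8, EF_H=19, EF_I=20) = 20; EF_J = 20+11 = 31
Expected project duration μ = 31 weeks. Critical path: C → I → J.

31 weeks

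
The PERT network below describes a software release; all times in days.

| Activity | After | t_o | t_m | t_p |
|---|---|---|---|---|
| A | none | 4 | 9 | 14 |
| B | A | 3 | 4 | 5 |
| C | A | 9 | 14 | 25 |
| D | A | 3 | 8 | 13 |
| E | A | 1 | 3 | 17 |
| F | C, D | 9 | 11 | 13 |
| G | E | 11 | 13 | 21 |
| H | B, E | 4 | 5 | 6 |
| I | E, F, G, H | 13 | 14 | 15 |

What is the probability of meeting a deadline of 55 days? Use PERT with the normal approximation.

te_A = (4 + 4·9 + 14)/6 = 54/6 = 9; σ²_A = ((14−4)/6)² = 2.778
te_B = (3 + 4·4 + 5)/6 = 24/6 = 4; σ²_B = ((5−3)/6)² = 0.111
te_C = (9 + 4·14 + 25)/6 = 90/6 = 15; σ²_C = ((25−9)/6)² = 7.111
te_D = (3 + 4·8 + 13)/6 = 48/6 = 8; σ²_D = ((13−3)/6)² = 2.778
te_E = (1 + 4·3 + 17)/6 = 30/6 = 5; σ²_E = ((17−1)/6)² = 7.111
te_F = (9 + 4·11 + 13)/6 = 66/6 = 11; σ²_F = ((13−9)/6)² = 0.444
te_G = (11 + 4·13 + 21)/6 = 84/6 = 14; σ²_G = ((21−11)/6)² = 2.778
te_H = (4 + 4·5 + 6)/6 = 30/6 = 5; σ²_H = ((6−4)/6)² = 0.111
te_I = (13 + 4·14 + 15)/6 = 84/6 = 14; σ²_I = ((15−13)/6)² = 0.111

Forward pass:
ES_A = 0; EF_A = 9
ES_B = 9; EF_B = 9+4 = 13
ES_C = 9; EF_C = 9+15 = 24
ES_D = 9; EF_D = 9+8 = 17
ES_E = 9; EF_E = 9+5 = 14
ES_F = max(EF_C=24, EF_D=17) = 24; EF_F = 24+11 = 35
ES_G = 14; EF_G = 14+14 = 28
ES_H = max(EF_B=13, EF_E=14) = 14; EF_H = 14+5 = 19
ES_I = max(EF_E=14, EF_F=35, EF_G=28, EF_H=19) = 35; EF_I = 35+14 = 49
Expected project duration μ = 49 days. Critical path: A → C → F → I.

Variance along critical path = 2.778 + 7.111 + 0.444 + 0.111 = 10.444; σ = √10.444 = 3.232 days.
Z = (55 − 49) / 3.232 = 1.857
P(T ≤ 55) = Φ(1.857) ≈ 0.968

0.968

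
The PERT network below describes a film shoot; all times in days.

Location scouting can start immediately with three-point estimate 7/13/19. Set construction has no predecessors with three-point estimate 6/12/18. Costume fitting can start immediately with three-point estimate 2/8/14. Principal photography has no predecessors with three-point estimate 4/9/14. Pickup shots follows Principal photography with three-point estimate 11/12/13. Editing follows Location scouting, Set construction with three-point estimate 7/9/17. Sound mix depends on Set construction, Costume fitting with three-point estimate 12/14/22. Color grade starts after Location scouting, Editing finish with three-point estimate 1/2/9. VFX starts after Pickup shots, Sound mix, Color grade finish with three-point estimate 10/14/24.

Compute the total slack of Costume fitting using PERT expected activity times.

4 days

te_Location scouting = (7 + 4·13 + 19)/6 = 78/6 = 13
te_Set construction = (6 + 4·12 + 18)/6 = 72/6 = 12
te_Costume fitting = (2 + 4·8 + 14)/6 = 48/6 = 8
te_Principal photography = (4 + 4·9 + 14)/6 = 54/6 = 9
te_Pickup shots = (11 + 4·12 + 13)/6 = 72/6 = 12
te_Editing = (7 + 4·9 + 17)/6 = 60/6 = 10
te_Sound mix = (12 + 4·14 + 22)/6 = 90/6 = 15
te_Color grade = (1 + 4·2 + 9)/6 = 18/6 = 3
te_VFX = (10 + 4·14 + 24)/6 = 90/6 = 15

Forward pass:
ES_Location scouting = 0; EF_Location scouting = 13
ES_Set construction = 0; EF_Set construction = 12
ES_Costume fitting = 0; EF_Costume fitting = 8
ES_Principal photography = 0; EF_Principal photography = 9
ES_Pickup shots = 9; EF_Pickup shots = 9+12 = 21
ES_Editing = max(EF_Location scouting=13, EF_Set construction=12) = 13; EF_Editing = 13+10 = 23
ES_Sound mix = max(EF_Set construction=12, EF_Costume fitting=8) = 12; EF_Sound mix = 12+15 = 27
ES_Color grade = max(EF_Location scouting=13, EF_Editing=23) = 23; EF_Color grade = 23+3 = 26
ES_VFX = max(EF_Pickup shots=21, EF_Sound mix=27, EF_Color grade=26) = 27; EF_VFX = 27+15 = 42
Expected project duration μ = 42 days. Critical path: Set construction → Sound mix → VFX.

Backward pass:
LF_VFX = 42; LS_VFX = 42−15 = 27
LF_Color grade = LS_VFX = 27; LS_Color grade = 27−3 = 24
LF_Sound mix = LS_VFX = 27; LS_Sound mix = 27−15 = 12
LF_Editing = LS_Color grade = 24; LS_Editing = 24−10 = 14
LF_Pickup shots = LS_VFX = 27; LS_Pickup shots = 27−12 = 15
LF_Principal photography = LS_Pickup shots = 15; LS_Principal photography = 15−9 = 6
LF_Costume fitting = LS_Sound mix = 12; LS_Costume fitting = 12−8 = 4
LF_Set construction = min(LS_Editing=14, LS_Sound mix=12) = 12; LS_Set construction = 12−12 = 0
LF_Location scouting = min(LS_Editing=14, LS_Color grade=24) = 14; LS_Location scouting = 14−13 = 1
Slack_Costume fitting = LS_Costume fitting − ES_Costume fitting = 4 − 0 = 4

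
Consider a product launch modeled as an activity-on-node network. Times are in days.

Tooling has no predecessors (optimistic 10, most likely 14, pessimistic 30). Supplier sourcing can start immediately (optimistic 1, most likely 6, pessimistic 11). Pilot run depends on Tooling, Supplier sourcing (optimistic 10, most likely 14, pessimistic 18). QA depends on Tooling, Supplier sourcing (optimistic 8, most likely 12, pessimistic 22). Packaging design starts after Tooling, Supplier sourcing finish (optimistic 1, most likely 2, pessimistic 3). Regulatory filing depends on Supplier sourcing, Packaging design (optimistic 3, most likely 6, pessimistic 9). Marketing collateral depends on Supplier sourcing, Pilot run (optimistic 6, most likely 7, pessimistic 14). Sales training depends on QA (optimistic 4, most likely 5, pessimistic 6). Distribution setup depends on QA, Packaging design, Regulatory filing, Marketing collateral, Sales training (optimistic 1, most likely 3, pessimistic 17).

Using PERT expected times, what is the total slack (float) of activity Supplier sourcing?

te_Tooling = (10 + 4·14 + 30)/6 = 96/6 = 16
te_Supplier sourcing = (1 + 4·6 + 11)/6 = 36/6 = 6
te_Pilot run = (10 + 4·14 + 18)/6 = 84/6 = 14
te_QA = (8 + 4·12 + 22)/6 = 78/6 = 13
te_Packaging design = (1 + 4·2 + 3)/6 = 12/6 = 2
te_Regulatory filing = (3 + 4·6 + 9)/6 = 36/6 = 6
te_Marketing collateral = (6 + 4·7 + 14)/6 = 48/6 = 8
te_Sales training = (4 + 4·5 + 6)/6 = 30/6 = 5
te_Distribution setup = (1 + 4·3 + 17)/6 = 30/6 = 5

Forward pass:
ES_Tooling = 0; EF_Tooling = 16
ES_Supplier sourcing = 0; EF_Supplier sourcing = 6
ES_Pilot run = max(EF_Tooling=16, EF_Supplier sourcing=6) = 16; EF_Pilot run = 16+14 = 30
ES_QA = max(EF_Tooling=16, EF_Supplier sourcing=6) = 16; EF_QA = 16+13 = 29
ES_Packaging design = max(EF_Tooling=16, EF_Supplier sourcing=6) = 16; EF_Packaging design = 16+2 = 18
ES_Regulatory filing = max(EF_Supplier sourcing=6, EF_Packaging design=18) = 18; EF_Regulatory filing = 18+6 = 24
ES_Marketing collateral = max(EF_Supplier sourcing=6, EF_Pilot run=30) = 30; EF_Marketing collateral = 30+8 = 38
ES_Sales training = 29; EF_Sales training = 29+5 = 34
ES_Distribution setup = max(EF_QA=29, EF_Packaging design=18, EF_Regulatory filing=24, EF_Marketing collateral=38, EF_Sales training=34) = 38; EF_Distribution setup = 38+5 = 43
Expected project duration μ = 43 days. Critical path: Tooling → Pilot run → Marketing collateral → Distribution setup.

Backward pass:
LF_Distribution setup = 43; LS_Distribution setup = 43−5 = 38
LF_Sales training = LS_Distribution setup = 38; LS_Sales training = 38−5 = 33
LF_Marketing collateral = LS_Distribution setup = 38; LS_Marketing collateral = 38−8 = 30
LF_Regulatory filing = LS_Distribution setup = 38; LS_Regulatory filing = 38−6 = 32
LF_Packaging design = min(LS_Regulatory filing=32, LS_Distribution setup=38) = 32; LS_Packaging design = 32−2 = 30
LF_QA = min(LS_Sales training=33, LS_Distribution setup=38) = 33; LS_QA = 33−13 = 20
LF_Pilot run = LS_Marketing collateral = 30; LS_Pilot run = 30−14 = 16
LF_Supplier sourcing = min(LS_Pilot run=16, LS_QA=20, LS_Packaging design=30, LS_Regulatory filing=32, LS_Marketing collateral=30) = 16; LS_Supplier sourcing = 16−6 = 10
LF_Tooling = min(LS_Pilot run=16, LS_QA=20, LS_Packaging design=30) = 16; LS_Tooling = 16−16 = 0
Slack_Supplier sourcing = LS_Supplier sourcing − ES_Supplier sourcing = 10 − 0 = 10

10 days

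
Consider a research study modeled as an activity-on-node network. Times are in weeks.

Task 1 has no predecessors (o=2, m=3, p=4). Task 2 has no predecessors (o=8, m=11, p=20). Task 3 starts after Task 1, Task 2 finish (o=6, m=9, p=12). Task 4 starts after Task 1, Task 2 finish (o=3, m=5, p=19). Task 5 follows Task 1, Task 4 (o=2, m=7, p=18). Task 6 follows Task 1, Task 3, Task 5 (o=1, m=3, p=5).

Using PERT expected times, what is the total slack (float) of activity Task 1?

te_Task 1 = (2 + 4·3 + 4)/6 = 18/6 = 3
te_Task 2 = (8 + 4·11 + 20)/6 = 72/6 = 12
te_Task 3 = (6 + 4·9 + 12)/6 = 54/6 = 9
te_Task 4 = (3 + 4·5 + 19)/6 = 42/6 = 7
te_Task 5 = (2 + 4·7 + 18)/6 = 48/6 = 8
te_Task 6 = (1 + 4·3 + 5)/6 = 18/6 = 3

Forward pass:
ES_Task 1 = 0; EF_Task 1 = 3
ES_Task 2 = 0; EF_Task 2 = 12
ES_Task 3 = max(EF_Task 1=3, EF_Task 2=12) = 12; EF_Task 3 = 12+9 = 21
ES_Task 4 = max(EF_Task 1=3, EF_Task 2=12) = 12; EF_Task 4 = 12+7 = 19
ES_Task 5 = max(EF_Task 1=3, EF_Task 4=19) = 19; EF_Task 5 = 19+8 = 27
ES_Task 6 = max(EF_Task 1=3, EF_Task 3=21, EF_Task 5=27) = 27; EF_Task 6 = 27+3 = 30
Expected project duration μ = 30 weeks. Critical path: Task 2 → Task 4 → Task 5 → Task 6.

Backward pass:
LF_Task 6 = 30; LS_Task 6 = 30−3 = 27
LF_Task 5 = LS_Task 6 = 27; LS_Task 5 = 27−8 = 19
LF_Task 4 = LS_Task 5 = 19; LS_Task 4 = 19−7 = 12
LF_Task 3 = LS_Task 6 = 27; LS_Task 3 = 27−9 = 18
LF_Task 2 = min(LS_Task 3=18, LS_Task 4=12) = 12; LS_Task 2 = 12−12 = 0
LF_Task 1 = min(LS_Task 3=18, LS_Task 4=12, LS_Task 5=19, LS_Task 6=27) = 12; LS_Task 1 = 12−3 = 9
Slack_Task 1 = LS_Task 1 − ES_Task 1 = 9 − 0 = 9

9 weeks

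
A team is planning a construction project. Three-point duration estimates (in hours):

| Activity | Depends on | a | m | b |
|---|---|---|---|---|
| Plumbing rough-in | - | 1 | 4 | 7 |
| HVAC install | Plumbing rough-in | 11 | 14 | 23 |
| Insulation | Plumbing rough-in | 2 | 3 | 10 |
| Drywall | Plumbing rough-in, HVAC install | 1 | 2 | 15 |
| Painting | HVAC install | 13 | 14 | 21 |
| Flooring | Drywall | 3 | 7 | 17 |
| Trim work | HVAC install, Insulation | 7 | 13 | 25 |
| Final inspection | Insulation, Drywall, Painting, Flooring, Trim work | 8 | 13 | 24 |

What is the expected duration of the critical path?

te_Plumbing rough-in = (1 + 4·4 + 7)/6 = 24/6 = 4
te_HVAC install = (11 + 4·14 + 23)/6 = 90/6 = 15
te_Insulation = (2 + 4·3 + 10)/6 = 24/6 = 4
te_Drywall = (1 + 4·2 + 15)/6 = 24/6 = 4
te_Painting = (13 + 4·14 + 21)/6 = 90/6 = 15
te_Flooring = (3 + 4·7 + 17)/6 = 48/6 = 8
te_Trim work = (7 + 4·13 + 25)/6 = 84/6 = 14
te_Final inspection = (8 + 4·13 + 24)/6 = 84/6 = 14

Forward pass:
ES_Plumbing rough-in = 0; EF_Plumbing rough-in = 4
ES_HVAC install = 4; EF_HVAC install = 4+15 = 19
ES_Insulation = 4; EF_Insulation = 4+4 = 8
ES_Drywall = max(EF_Plumbing rough-in=4, EF_HVAC install=19) = 19; EF_Drywall = 19+4 = 23
ES_Painting = 19; EF_Painting = 19+15 = 34
ES_Flooring = 23; EF_Flooring = 23+8 = 31
ES_Trim work = max(EF_HVAC install=19, EF_Insulation=8) = 19; EF_Trim work = 19+14 = 33
ES_Final inspection = max(EF_Insulation=8, EF_Drywall=23, EF_Painting=34, EF_Flooring=31, EF_Trim work=33) = 34; EF_Final inspection = 34+14 = 48
Expected project duration μ = 48 hours. Critical path: Plumbing rough-in → HVAC install → Painting → Final inspection.

48 hours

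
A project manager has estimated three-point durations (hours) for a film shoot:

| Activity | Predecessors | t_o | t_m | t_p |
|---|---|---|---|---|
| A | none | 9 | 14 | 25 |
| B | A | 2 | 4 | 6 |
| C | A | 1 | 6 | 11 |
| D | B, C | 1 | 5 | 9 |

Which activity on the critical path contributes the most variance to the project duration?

te_A = (9 + 4·14 + 25)/6 = 90/6 = 15; σ²_A = ((25−9)/6)² = 7.111
te_B = (2 + 4·4 + 6)/6 = 24/6 = 4; σ²_B = ((6−2)/6)² = 0.444
te_C = (1 + 4·6 + 11)/6 = 36/6 = 6; σ²_C = ((11−1)/6)² = 2.778
te_D = (1 + 4·5 + 9)/6 = 30/6 = 5; σ²_D = ((9−1)/6)² = 1.778

Forward pass:
ES_A = 0; EF_A = 15
ES_B = 15; EF_B = 15+4 = 19
ES_C = 15; EF_C = 15+6 = 21
ES_D = max(EF_B=19, EF_C=21) = 21; EF_D = 21+5 = 26
Expected project duration μ = 26 hours. Critical path: A → C → D.

Variances on critical path: σ²_A=7.111, σ²_C=2.778, σ²_D=1.778.
Largest is σ²_A = 7.111.

A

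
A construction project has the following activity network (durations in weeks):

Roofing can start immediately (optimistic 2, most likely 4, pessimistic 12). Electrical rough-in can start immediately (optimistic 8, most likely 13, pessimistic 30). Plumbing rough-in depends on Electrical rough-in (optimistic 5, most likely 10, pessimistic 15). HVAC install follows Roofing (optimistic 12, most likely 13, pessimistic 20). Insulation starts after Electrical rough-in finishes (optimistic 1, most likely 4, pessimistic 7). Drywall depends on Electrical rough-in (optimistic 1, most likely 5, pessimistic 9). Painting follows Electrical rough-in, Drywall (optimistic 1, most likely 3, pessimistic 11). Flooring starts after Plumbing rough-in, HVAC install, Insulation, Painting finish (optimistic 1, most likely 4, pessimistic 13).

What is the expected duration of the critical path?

30 weeks

te_Roofing = (2 + 4·4 + 12)/6 = 30/6 = 5
te_Electrical rough-in = (8 + 4·13 + 30)/6 = 90/6 = 15
te_Plumbing rough-in = (5 + 4·10 + 15)/6 = 60/6 = 10
te_HVAC install = (12 + 4·13 + 20)/6 = 84/6 = 14
te_Insulation = (1 + 4·4 + 7)/6 = 24/6 = 4
te_Drywall = (1 + 4·5 + 9)/6 = 30/6 = 5
te_Painting = (1 + 4·3 + 11)/6 = 24/6 = 4
te_Flooring = (1 + 4·4 + 13)/6 = 30/6 = 5

Forward pass:
ES_Roofing = 0; EF_Roofing = 5
ES_Electrical rough-in = 0; EF_Electrical rough-in = 15
ES_Plumbing rough-in = 15; EF_Plumbing rough-in = 15+10 = 25
ES_HVAC install = 5; EF_HVAC install = 5+14 = 19
ES_Insulation = 15; EF_Insulation = 15+4 = 19
ES_Drywall = 15; EF_Drywall = 15+5 = 20
ES_Painting = max(EF_Electrical rough-in=15, EF_Drywall=20) = 20; EF_Painting = 20+4 = 24
ES_Flooring = max(EF_Plumbing rough-in=25, EF_HVAC install=19, EF_Insulation=19, EF_Painting=24) = 25; EF_Flooring = 25+5 = 30
Expected project duration μ = 30 weeks. Critical path: Electrical rough-in → Plumbing rough-in → Flooring.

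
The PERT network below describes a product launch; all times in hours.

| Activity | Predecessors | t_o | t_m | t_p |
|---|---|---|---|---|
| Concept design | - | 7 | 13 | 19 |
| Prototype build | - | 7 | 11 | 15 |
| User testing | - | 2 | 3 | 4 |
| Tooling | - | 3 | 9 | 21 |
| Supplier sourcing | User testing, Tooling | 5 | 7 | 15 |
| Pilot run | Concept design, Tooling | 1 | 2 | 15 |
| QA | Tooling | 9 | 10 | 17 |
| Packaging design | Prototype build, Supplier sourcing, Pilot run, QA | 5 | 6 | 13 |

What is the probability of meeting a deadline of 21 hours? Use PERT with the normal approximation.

te_Concept design = (7 + 4·13 + 19)/6 = 78/6 = 13; σ²_Concept design = ((19−7)/6)² = 4.000
te_Prototype build = (7 + 4·11 + 15)/6 = 66/6 = 11; σ²_Prototype build = ((15−7)/6)² = 1.778
te_User testing = (2 + 4·3 + 4)/6 = 18/6 = 3; σ²_User testing = ((4−2)/6)² = 0.111
te_Tooling = (3 + 4·9 + 21)/6 = 60/6 = 10; σ²_Tooling = ((21−3)/6)² = 9.000
te_Supplier sourcing = (5 + 4·7 + 15)/6 = 48/6 = 8; σ²_Supplier sourcing = ((15−5)/6)² = 2.778
te_Pilot run = (1 + 4·2 + 15)/6 = 24/6 = 4; σ²_Pilot run = ((15−1)/6)² = 5.444
te_QA = (9 + 4·10 + 17)/6 = 66/6 = 11; σ²_QA = ((17−9)/6)² = 1.778
te_Packaging design = (5 + 4·6 + 13)/6 = 42/6 = 7; σ²_Packaging design = ((13−5)/6)² = 1.778

Forward pass:
ES_Concept design = 0; EF_Concept design = 13
ES_Prototype build = 0; EF_Prototype build = 11
ES_User testing = 0; EF_User testing = 3
ES_Tooling = 0; EF_Tooling = 10
ES_Supplier sourcing = max(EF_User testing=3, EF_Tooling=10) = 10; EF_Supplier sourcing = 10+8 = 18
ES_Pilot run = max(EF_Concept design=13, EF_Tooling=10) = 13; EF_Pilot run = 13+4 = 17
ES_QA = 10; EF_QA = 10+11 = 21
ES_Packaging design = max(EF_Prototype build=11, EF_Supplier sourcing=18, EF_Pilot run=17, EF_QA=21) = 21; EF_Packaging design = 21+7 = 28
Expected project duration μ = 28 hours. Critical path: Tooling → QA → Packaging design.

Variance along critical path = 9.000 + 1.778 + 1.778 = 12.556; σ = √12.556 = 3.543 hours.
Z = (21 − 28) / 3.543 = -1.976
P(T ≤ 21) = Φ(-1.976) ≈ 0.024

0.024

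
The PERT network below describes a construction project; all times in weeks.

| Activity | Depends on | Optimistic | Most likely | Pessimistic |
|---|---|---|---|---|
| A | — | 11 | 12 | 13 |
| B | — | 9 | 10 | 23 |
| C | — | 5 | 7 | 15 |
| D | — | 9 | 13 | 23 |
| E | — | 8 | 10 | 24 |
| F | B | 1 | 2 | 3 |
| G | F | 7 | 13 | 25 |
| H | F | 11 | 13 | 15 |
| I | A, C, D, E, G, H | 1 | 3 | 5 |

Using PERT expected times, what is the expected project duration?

31 weeks

te_A = (11 + 4·12 + 13)/6 = 72/6 = 12
te_B = (9 + 4·10 + 23)/6 = 72/6 = 12
te_C = (5 + 4·7 + 15)/6 = 48/6 = 8
te_D = (9 + 4·13 + 23)/6 = 84/6 = 14
te_E = (8 + 4·10 + 24)/6 = 72/6 = 12
te_F = (1 + 4·2 + 3)/6 = 12/6 = 2
te_G = (7 + 4·13 + 25)/6 = 84/6 = 14
te_H = (11 + 4·13 + 15)/6 = 78/6 = 13
te_I = (1 + 4·3 + 5)/6 = 18/6 = 3

Forward pass:
ES_A = 0; EF_A = 12
ES_B = 0; EF_B = 12
ES_C = 0; EF_C = 8
ES_D = 0; EF_D = 14
ES_E = 0; EF_E = 12
ES_F = 12; EF_F = 12+2 = 14
ES_G = 14; EF_G = 14+14 = 28
ES_H = 14; EF_H = 14+13 = 27
ES_I = max(EF_A=12, EF_C=8, EF_D=14, EF_E=12, EF_G=28, EF_H=27) = 28; EF_I = 28+3 = 31
Expected project duration μ = 31 weeks. Critical path: B → F → G → I.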